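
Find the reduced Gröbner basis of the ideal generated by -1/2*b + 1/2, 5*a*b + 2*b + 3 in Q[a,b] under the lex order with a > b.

f_1 = -1/2*b + 1/2, LT = b.
f_2 = 5*a*b + 2*b + 3, LT = a*b.

S(f_1,f_2): lcm = a*b. S = -a - 2/5*b - 3/5.
  leading term a: no divisor's leading term divides it; move -a to the remainder.
  leading term b: subtract (4/5)·f_1 from -2/5*b - 3/5 → -1
  leading term 1: no divisor's leading term divides it; move -1 to the remainder.
  remainder -a - 1 ≠ 0; add g_3 = -a - 1 to the basis.

The other S-polynomials (S(f_1,g_3), S(f_2,g_3)) all reduce to 0 modulo the current basis, so we have a Gröbner basis.
Inter-reduce: drop elements whose leading term is divisible by another's, tail-reduce, and make monic.

G = {a + 1, b - 1}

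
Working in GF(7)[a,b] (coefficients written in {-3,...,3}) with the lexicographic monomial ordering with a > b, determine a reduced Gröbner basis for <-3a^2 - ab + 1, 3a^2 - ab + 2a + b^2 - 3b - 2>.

The reduced Gröbner basis is the canonical form of the ideal for this ordering.

f_1 = -3a^2 - ab + 1, LT = a^2.
f_2 = 3a^2 - ab + 2a + b^2 - 3b - 2, LT = a^2.

S(f_1,f_2): lcm = a^2. S = 3ab - 3a + 2b^2 + b - 2.
  reduce S modulo (f_1, f_2):
  remainder 3ab - 3a + 2b^2 + b - 2 ≠ 0; add g_3 = 3ab - 3a + 2b^2 + b - 2 to the basis.

S(f_1,g_3): lcm = a^2b. S = a^2 + 2ab^2 + 2ab + 3a + 2b.
  reduce S modulo (f_1, f_2, g_3):
  remainder 2a + b^3 - b + 2 ≠ 0; add g_4 = 2a + b^3 - b + 2 to the basis.

S(f_1,g_4): lcm = a^2. S = 3ab^3 + 2ab - a + 2.
  reduce S modulo (f_1, f_2, g_3, g_4):
  remainder -2b^4 + 2b^3 - 1 ≠ 0; add g_5 = -2b^4 + 2b^3 - 1 to the basis.

The other S-polynomials (S(f_2,g_3), S(f_2,g_4), S(g_3,g_4), S(f_1,g_5), S(f_2,g_5), S(g_3,g_5), S(g_4,g_5)) all reduce to 0 modulo the current basis, so we have a Gröbner basis.
Inter-reduce: drop elements whose leading term is divisible by another's, tail-reduce, and make monic.

G = {a - 3b^3 + 3b + 1, b^4 - b^3 - 3}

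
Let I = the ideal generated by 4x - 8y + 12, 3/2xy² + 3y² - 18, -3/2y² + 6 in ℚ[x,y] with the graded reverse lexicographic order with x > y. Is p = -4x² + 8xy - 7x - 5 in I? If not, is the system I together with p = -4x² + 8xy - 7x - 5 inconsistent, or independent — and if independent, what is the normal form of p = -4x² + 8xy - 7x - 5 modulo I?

-4x² + 8xy - 7x - 5 lies in I (it reduces to 0).

First compute the reduced Gröbner basis of I by Buchberger's algorithm.
f_1 = 4x - 8y + 12, LT = x.
f_2 = 3/2xy² + 3y² - 18, LT = xy².
f_3 = -3/2y² + 6, LT = y².

S(f_1,f_2): lcm = xy². S = -2y³ + y² + 12.
  reduce S modulo (f_1, f_2, f_3):
  remainder -8y + 16 ≠ 0; add h_4 = -8y + 16 to the basis.

The other S-polynomials (S(f_1,f_3), S(f_2,f_3), S(f_1,h_4), S(f_2,h_4), S(f_3,h_4)) all reduce to 0 modulo the current basis, so we have a Gröbner basis.
Inter-reduce: drop elements whose leading term is divisible by another's, tail-reduce, and make monic.
Reduced Gröbner basis: {x - 1, y - 2}.
Label its elements g_1 = x - 1, g_2 = y - 2.

Reduce p = -4x² + 8xy - 7x - 5 modulo G:
  leading term x²: subtract (-4x)·g_1 from -4x² + 8xy - 7x - 5 → 8xy - 11x - 5
  leading term xy: subtract (8y)·g_1 from 8xy - 11x - 5 → -11x + 8y - 5
  leading term x: subtract (-11)·g_1 from -11x + 8y - 5 → 8y - 16
  leading term y: subtract (8)·g_2 from 8y - 16 → 0
  normal form = 0.
Since the normal form is 0, p ∈ I.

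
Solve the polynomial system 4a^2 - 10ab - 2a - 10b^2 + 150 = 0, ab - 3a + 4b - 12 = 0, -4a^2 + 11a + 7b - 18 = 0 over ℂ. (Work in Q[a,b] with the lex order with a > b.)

Compute a lex Gröbner basis by Buchberger's algorithm.
f_1 = 4a^2 - 10ab - 2a - 10b^2 + 150, LT = a^2.
f_2 = ab - 3a + 4b - 12, LT = ab.
f_3 = -4a^2 + 11a + 7b - 18, LT = a^2.

S(f_1,f_2): lcm = a^2b. S = 3a^2 - 5/2ab^2 - 9/2ab + 12a - 5/2b^3 + 75/2b.
  reduce S modulo (f_1, f_2, f_3):
  remainder -5/2b^3 + 35/2b^2 + 51/2b - 333/2 ≠ 0; add h_4 = -5/2b^3 + 35/2b^2 + 51/2b - 333/2 to the basis.

S(f_1,f_3): lcm = a^2. S = -5/2ab + 9/4a - 5/2b^2 + 7/4b + 33.
  reduce S modulo (f_1, f_2, f_3, h_4):
  remainder -21/4a - 5/2b^2 + 47/4b + 3 ≠ 0; add h_5 = -21/4a - 5/2b^2 + 47/4b + 3 to the basis.

S(f_2,f_3): lcm = a^2b. S = -3a^2 + 27/4ab - 12a + 7/4b^2 - 9/2b.
  reduce S modulo (f_1, f_2, f_3, h_4, h_5):
  remainder 7/4b^2 - 147/4b + 189/2 ≠ 0; add h_6 = 7/4b^2 - 147/4b + 189/2 to the basis.

S(f_1,h_5): lcm = a^2. S = -10/21ab^2 - 11/42ab + 1/14a - 5/2b^2 + 75/2.
  reduce S modulo (f_1, f_2, f_3, h_4, h_5, h_6):
  remainder 383/14b - 1149/14 ≠ 0; add h_7 = 383/14b - 1149/14 to the basis.

The other S-polynomials (S(f_1,h_4), S(f_2,h_4), S(f_3,h_4), S(f_2,h_5), S(f_3,h_5), S(h_4,h_5), S(f_1,h_6), S(f_2,h_6), S(f_3,h_6), S(h_4,h_6), S(h_5,h_6), S(f_1,h_7), S(f_2,h_7), S(f_3,h_7), S(h_4,h_7), S(h_5,h_7), S(h_6,h_7)) all reduce to 0 modulo the current basis, so we have a Gröbner basis.
Inter-reduce: drop elements whose leading term is divisible by another's, tail-reduce, and make monic.
Reduced Gröbner basis: {a - 3, b - 3}.

Since the basis is lex-ordered, b - 3 is univariate in b. Its roots are {3}. Back-substituting each root into the other basis elements fixes the other coordinates.
  b = 3: the earlier basis element becomes a - 3 = 0, giving a = 3 — point (3, 3).

{(3, 3)}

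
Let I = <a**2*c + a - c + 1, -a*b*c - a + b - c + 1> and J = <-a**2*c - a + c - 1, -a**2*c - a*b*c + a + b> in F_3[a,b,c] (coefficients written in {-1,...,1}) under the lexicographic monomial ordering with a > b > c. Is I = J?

Yes, the ideals are equal.

Since reduced Gröbner bases are canonical representatives of ideals under a given ordering, it suffices to compute and compare them.
Buchberger on the first generating set:
f_1 = a**2*c + a - c + 1, LT = a**2*c.
f_2 = -a*b*c - a + b - c + 1, LT = a*b*c.

S(f_1,f_2): lcm = a**2*b*c. S = -a**2 - a*b - a*c + a - b*c + b.
  reduce S modulo (f_1, f_2):
  remainder -a**2 - a*b - a*c + a - b*c + b ≠ 0; add g_3 = -a**2 - a*b - a*c + a - b*c + b to the basis.

S(f_1,g_3): lcm = a**2*c. S = -a*b*c - a*c**2 + a*c + a - b*c**2 + b*c - c + 1.
  reduce S modulo (f_1, f_2, g_3):
  remainder -a*c**2 + a*c - a - b*c**2 + b*c - b ≠ 0; add g_4 = -a*c**2 + a*c - a - b*c**2 + b*c - b to the basis.

S(f_2,g_3): lcm = a**2*b*c. S = a**2 - a*b**2*c - a*b*c**2 + a*b*c - a*b + a*c - a - b**2*c**2 + b**2*c.
  reduce S modulo (f_1, f_2, g_3, g_4):
  remainder -a*b + a*c - a - b**2*c**2 + b**2*c - b**2 - b*c + b + c**2 + c + 1 ≠ 0; add g_5 = -a*b + a*c - a - b**2*c**2 + b**2*c - b**2 - b*c + b + c**2 + c + 1 to the basis.

S(f_2,g_5): lcm = a*b*c. S = a*c**2 - a*c + a - b**2*c**3 + b**2*c**2 - b**2*c - b*c**2 + b*c - b + c**3 + c**2 - c - 1.
  reduce S modulo (f_1, f_2, g_3, g_4, g_5):
  remainder -b**2*c**3 + b**2*c**2 - b**2*c + b*c**2 - b*c + b + c**3 + c**2 - c - 1 ≠ 0; add g_6 = -b**2*c**3 + b**2*c**2 - b**2*c + b*c**2 - b*c + b + c**3 + c**2 - c - 1 to the basis.

The other S-polynomials (S(f_1,g_4), S(f_2,g_4), S(g_3,g_4), S(f_1,g_5), S(g_3,g_5), S(g_4,g_5), S(f_1,g_6), S(f_2,g_6), S(g_3,g_6), S(g_4,g_6), S(g_5,g_6)) all reduce to 0 modulo the current basis, so we have a Gröbner basis.
Inter-reduce: drop elements whose leading term is divisible by another's, tail-reduce, and make monic.
Reduced Gröbner basis: {a**2 - a*c + a - b**2*c**2 + b**2*c - b**2 + c**2 + c + 1, a*b - a*c + a + b**2*c**2 - b**2*c + b**2 + b*c - b - c**2 - c - 1, a*c**2 - a*c + a + b*c**2 - b*c + b, b**2*c**3 - b**2*c**2 + b**2*c - b*c**2 + b*c - b - c**3 - c**2 + c + 1}.

Buchberger on the second generating set:
h_1 = -a**2*c - a + c - 1, LT = a**2*c.
h_2 = -a**2*c - a*b*c + a + b, LT = a**2*c.

S(h_1,h_2): lcm = a**2*c. S = -a*b*c - a + b - c + 1.
  reduce S modulo (h_1, h_2):
  remainder -a*b*c - a + b - c + 1 ≠ 0; add k_3 = -a*b*c - a + b - c + 1 to the basis.

S(h_1,k_3): lcm = a**2*b*c. S = -a**2 - a*b - a*c + a - b*c + b.
  reduce S modulo (h_1, h_2, k_3):
  remainder -a**2 - a*b - a*c + a - b*c + b ≠ 0; add k_4 = -a**2 - a*b - a*c + a - b*c + b to the basis.

S(h_1,k_4): lcm = a**2*c. S = -a*b*c - a*c**2 + a*c + a - b*c**2 + b*c - c + 1.
  reduce S modulo (h_1, h_2, k_3, k_4):
  remainder -a*c**2 + a*c - a - b*c**2 + b*c - b ≠ 0; add k_5 = -a*c**2 + a*c - a - b*c**2 + b*c - b to the basis.

S(k_3,k_4): lcm = a**2*b*c. S = a**2 - a*b**2*c - a*b*c**2 + a*b*c - a*b + a*c - a - b**2*c**2 + b**2*c.
  reduce S modulo (h_1, h_2, k_3, k_4, k_5):
  remainder -a*b + a*c - a - b**2*c**2 + b**2*c - b**2 - b*c + b + c**2 + c + 1 ≠ 0; add k_6 = -a*b + a*c - a - b**2*c**2 + b**2*c - b**2 - b*c + b + c**2 + c + 1 to the basis.

S(k_3,k_6): lcm = a*b*c. S = a*c**2 - a*c + a - b**2*c**3 + b**2*c**2 - b**2*c - b*c**2 + b*c - b + c**3 + c**2 - c - 1.
  reduce S modulo (h_1, h_2, k_3, k_4, k_5, k_6):
  remainder -b**2*c**3 + b**2*c**2 - b**2*c + b*c**2 - b*c + b + c**3 + c**2 - c - 1 ≠ 0; add k_7 = -b**2*c**3 + b**2*c**2 - b**2*c + b*c**2 - b*c + b + c**3 + c**2 - c - 1 to the basis.

The other S-polynomials (S(h_2,k_3), S(h_2,k_4), S(h_1,k_5), S(h_2,k_5), S(k_3,k_5), S(k_4,k_5), S(h_1,k_6), S(h_2,k_6), S(k_4,k_6), S(k_5,k_6), S(h_1,k_7), S(h_2,k_7), S(k_3,k_7), S(k_4,k_7), S(k_5,k_7), S(k_6,k_7)) all reduce to 0 modulo the current basis, so we have a Gröbner basis.
Inter-reduce: drop elements whose leading term is divisible by another's, tail-reduce, and make monic.
Reduced Gröbner basis: {a**2 - a*c + a - b**2*c**2 + b**2*c - b**2 + c**2 + c + 1, a*b - a*c + a + b**2*c**2 - b**2*c + b**2 + b*c - b - c**2 - c - 1, a*c**2 - a*c + a + b*c**2 - b*c + b, b**2*c**3 - b**2*c**2 + b**2*c - b*c**2 + b*c - b - c**3 - c**2 + c + 1}.

These coincide, so the ideals are equal.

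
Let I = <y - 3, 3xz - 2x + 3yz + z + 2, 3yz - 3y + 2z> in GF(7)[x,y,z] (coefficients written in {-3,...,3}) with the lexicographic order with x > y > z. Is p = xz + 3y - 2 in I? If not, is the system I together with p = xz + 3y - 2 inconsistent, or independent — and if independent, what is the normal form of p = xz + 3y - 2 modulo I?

xz + 3y - 2 lies in I (it reduces to 0).

First compute the reduced Gröbner basis of I by Buchberger's algorithm.
f_1 = y - 3, LT = y.
f_2 = 3xz - 2x + 3yz + z + 2, LT = xz.
f_3 = 3yz - 3y + 2z, LT = yz.

S(f_1,f_3): lcm = yz. S = y + z.
  reduce S modulo (f_1, f_2, f_3):
  remainder z + 3 ≠ 0; add h_4 = z + 3 to the basis.

S(f_2,f_3): lcm = xyz. S = -2xy - 3xz + y^2z - 2yz + 3y.
  reduce S modulo (f_1, f_2, f_3, h_4):
  remainder -x ≠ 0; add h_5 = -x to the basis.

The other S-polynomials (S(f_1,f_2), S(f_1,h_4), S(f_2,h_4), S(f_3,h_4), S(f_1,h_5), S(f_2,h_5), S(f_3,h_5), S(h_4,h_5)) all reduce to 0 modulo the current basis, so we have a Gröbner basis.
Inter-reduce: drop elements whose leading term is divisible by another's, tail-reduce, and make monic.
Reduced Gröbner basis: {x, y - 3, z + 3}.
Label its elements g_1 = x, g_2 = y - 3, g_3 = z + 3.

Reduce p = xz + 3y - 2 modulo G:
  leading term xz: subtract (z)·g_1 from xz + 3y - 2 → 3y - 2
  leading term y: subtract (3)·g_2 from 3y - 2 → 0
  normal form = 0.
Since the normal form is 0, p ∈ I.

The remainder on division by a Gröbner basis is unique — it is the normal form.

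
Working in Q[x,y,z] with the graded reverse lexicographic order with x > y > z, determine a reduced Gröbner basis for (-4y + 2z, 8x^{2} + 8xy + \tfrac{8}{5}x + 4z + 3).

f_1 = -4y + 2z, LT = y.
f_2 = 8x^{2} + 8xy + \tfrac{8}{5}x + 4z + 3, LT = x^{2}.

The S-polynomials (S(f_1,f_2)) all reduce to 0 modulo the current basis, so we have a Gröbner basis.

G = {x^{2} + \tfrac{1}{2}xz + \tfrac{1}{5}x + \tfrac{1}{2}z + \tfrac{3}{8}, y - \tfrac{1}{2}z}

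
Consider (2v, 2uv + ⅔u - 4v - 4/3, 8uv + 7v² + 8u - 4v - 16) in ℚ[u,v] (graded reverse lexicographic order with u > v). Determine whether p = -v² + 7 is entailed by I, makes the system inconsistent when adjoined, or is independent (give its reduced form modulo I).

Adjoining -v² + 7 makes the ideal the whole ring: the system is inconsistent.

First compute the reduced Gröbner basis of I by Buchberger's algorithm.
f_1 = 2v, LT = v.
f_2 = 2uv + ⅔u - 4v - 4/3, LT = uv.
f_3 = 8uv + 7v² + 8u - 4v - 16, LT = uv.

S(f_1,f_2): lcm = uv. S = -⅓u + 2v + ⅔.
  leading term u: no divisor's leading term divides it; move -⅓u to the remainder.
  leading term v: subtract (1)·f_1 from 2v + ⅔ → ⅔
  leading term 1: no divisor's leading term divides it; move ⅔ to the remainder.
  remainder -⅓u + ⅔ ≠ 0; add h_4 = -⅓u + ⅔ to the basis.

The other S-polynomials (S(f_1,f_3), S(f_2,f_3), S(f_1,h_4), S(f_2,h_4), S(f_3,h_4)) all reduce to 0 modulo the current basis, so we have a Gröbner basis.
Inter-reduce: drop elements whose leading term is divisible by another's, tail-reduce, and make monic.
Reduced Gröbner basis: {u - 2, v}.
Label its elements g_1 = u - 2, g_2 = v.

Reduce p = -v² + 7 modulo G:
  leading term v²: subtract (-v)·g_2 from -v² + 7 → 7
  leading term 1: no divisor's leading term divides it; move 7 to the remainder.
  normal form = 7.
The normal form is nonzero, so p ∉ I. Since p minus its normal form lies in I, I + (p) = I + (r) where r = 7; decide whether this ideal is the whole ring.
Here r = 7 is a nonzero constant, hence a unit: 1 ∈ I + (p), the Gröbner basis of I + (p) is {1}, and the enlarged system has no common solution — adjoining p is inconsistent.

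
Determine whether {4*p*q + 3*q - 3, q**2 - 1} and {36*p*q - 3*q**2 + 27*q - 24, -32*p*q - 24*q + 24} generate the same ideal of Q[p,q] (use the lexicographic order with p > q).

Yes, the ideals are equal.

Equality of ideals is decidable: compute both reduced Gröbner bases (unique for the ordering) and check whether they agree.
Buchberger on the first generating set:
f_1 = 4*p*q + 3*q - 3, LT = p*q.
f_2 = q**2 - 1, LT = q**2.

S(f_1,f_2): lcm = p*q**2. S = p + 3/4*q**2 - 3/4*q.
  leading term p: no divisor's leading term divides it; move p to the remainder.
  leading term q**2: subtract (3/4)·f_2 from 3/4*q**2 - 3/4*q → -3/4*q + 3/4
  leading term q: no divisor's leading term divides it; move -3/4*q to the remainder.
  leading term 1: no divisor's leading term divides it; move 3/4 to the remainder.
  remainder p - 3/4*q + 3/4 ≠ 0; add g_3 = p - 3/4*q + 3/4 to the basis.

The other S-polynomials (S(f_1,g_3), S(f_2,g_3)) all reduce to 0 modulo the current basis, so we have a Gröbner basis.
Inter-reduce: drop elements whose leading term is divisible by another's, tail-reduce, and make monic.
Reduced Gröbner basis: {p - 3/4*q + 3/4, q**2 - 1}.

Buchberger on the second generating set:
h_1 = 36*p*q - 3*q**2 + 27*q - 24, LT = p*q.
h_2 = -32*p*q - 24*q + 24, LT = p*q.

S(h_1,h_2): lcm = p*q. S = -1/12*q**2 + 1/12.
  leading term q**2: no divisor's leading term divides it; move -1/12*q**2 to the remainder.
  leading term 1: no divisor's leading term divides it; move 1/12 to the remainder.
  remainder -1/12*q**2 + 1/12 ≠ 0; add k_3 = -1/12*q**2 + 1/12 to the basis.

S(h_1,k_3): lcm = p*q**2. S = p - 1/12*q**3 + 3/4*q**2 - 2/3*q.
  leading term p: no divisor's leading term divides it; move p to the remainder.
  leading term q**3: subtract (q)·k_3 from -1/12*q**3 + 3/4*q**2 - 2/3*q → 3/4*q**2 - 3/4*q
  leading term q**2: subtract (-9)·k_3 from 3/4*q**2 - 3/4*q → -3/4*q + 3/4
  leading term q: no divisor's leading term divides it; move -3/4*q to the remainder.
  leading term 1: no divisor's leading term divides it; move 3/4 to the remainder.
  remainder p - 3/4*q + 3/4 ≠ 0; add k_4 = p - 3/4*q + 3/4 to the basis.

The other S-polynomials (S(h_2,k_3), S(h_1,k_4), S(h_2,k_4), S(k_3,k_4)) all reduce to 0 modulo the current basis, so we have a Gröbner basis.
Inter-reduce: drop elements whose leading term is divisible by another's, tail-reduce, and make monic.
Reduced Gröbner basis: {p - 3/4*q + 3/4, q**2 - 1}.

Same reduced basis, so the two generating sets span the same ideal.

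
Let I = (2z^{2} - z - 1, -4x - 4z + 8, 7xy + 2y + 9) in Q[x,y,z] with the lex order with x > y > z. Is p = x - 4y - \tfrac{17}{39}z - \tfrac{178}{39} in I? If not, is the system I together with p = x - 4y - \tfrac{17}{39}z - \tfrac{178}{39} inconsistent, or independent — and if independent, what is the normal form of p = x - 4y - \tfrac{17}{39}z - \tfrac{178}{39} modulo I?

x - 4y - \tfrac{17}{39}z - \tfrac{178}{39} lies in I (it reduces to 0).

First compute the reduced Gröbner basis of I by Buchberger's algorithm.
f_1 = 2z^{2} - z - 1, LT = z^{2}.
f_2 = -4x - 4z + 8, LT = x.
f_3 = 7xy + 2y + 9, LT = xy.

S(f_2,f_3): lcm = xy. S = yz - \tfrac{16}{7}y - \tfrac{9}{7}.
  leading term yz: no divisor's leading term divides it; move yz to the remainder.
  leading term y: no divisor's leading term divides it; move -\tfrac{16}{7}y to the remainder.
  leading term 1: no divisor's leading term divides it; move -\tfrac{9}{7} to the remainder.
  remainder yz - \tfrac{16}{7}y - \tfrac{9}{7} ≠ 0; add h_4 = yz - \tfrac{16}{7}y - \tfrac{9}{7} to the basis.

S(f_1,h_4): lcm = yz^{2}. S = \tfrac{25}{14}yz - \tfrac{1}{2}y + \tfrac{9}{7}z.
  leading term yz: subtract (\tfrac{25}{14})·h_4 from \tfrac{25}{14}yz - \tfrac{1}{2}y + \tfrac{9}{7}z → \tfrac{351}{98}y + \tfrac{9}{7}z + \tfrac{225}{98}
  leading term y: no divisor's leading term divides it; move \tfrac{351}{98}y to the remainder.
  leading term z: no divisor's leading term divides it; move \tfrac{9}{7}z to the remainder.
  leading term 1: no divisor's leading term divides it; move \tfrac{225}{98} to the remainder.
  remainder \tfrac{351}{98}y + \tfrac{9}{7}z + \tfrac{225}{98} ≠ 0; add h_5 = \tfrac{351}{98}y + \tfrac{9}{7}z + \tfrac{225}{98} to the basis.

The other S-polynomials (S(f_1,f_2), S(f_1,f_3), S(f_2,h_4), S(f_3,h_4), S(f_1,h_5), S(f_2,h_5), S(f_3,h_5), S(h_4,h_5)) all reduce to 0 modulo the current basis, so we have a Gröbner basis.
Inter-reduce: drop elements whose leading term is divisible by another's, tail-reduce, and make monic.
Reduced Gröbner basis: {x + z - 2, y + \tfrac{14}{39}z + \tfrac{25}{39}, z^{2} - \tfrac{1}{2}z - \tfrac{1}{2}}.
Label its elements g_1 = x + z - 2, g_2 = y + \tfrac{14}{39}z + \tfrac{25}{39}, g_3 = z^{2} - \tfrac{1}{2}z - \tfrac{1}{2}.

Reduce p = x - 4y - \tfrac{17}{39}z - \tfrac{178}{39} modulo G:
  leading term x: subtract (1)·g_1 from x - 4y - \tfrac{17}{39}z - \tfrac{178}{39} → -4y - \tfrac{56}{39}z - \tfrac{100}{39}
  leading term y: subtract (-4)·g_2 from -4y - \tfrac{56}{39}z - \tfrac{100}{39} → 0
  normal form = 0.
Since the normal form is 0, p ∈ I.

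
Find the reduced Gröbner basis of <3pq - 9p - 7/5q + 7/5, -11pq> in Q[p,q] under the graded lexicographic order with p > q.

G = {q^2 - q, p + 7/45q - 7/45}

f_1 = 3pq - 9p - 7/5q + 7/5, LT = pq.
f_2 = -11pq, LT = pq.

S(f_1,f_2): lcm = pq. S = -3p - 7/15q + 7/15.
  reduce S modulo (f_1, f_2):
  remainder -3p - 7/15q + 7/15 ≠ 0; add g_3 = -3p - 7/15q + 7/15 to the basis.

S(f_1,g_3): lcm = pq. S = -7/45q^2 - 3p - 14/45q + 7/15.
  reduce S modulo (f_1, f_2, g_3):
  remainder -7/45q^2 + 7/45q ≠ 0; add g_4 = -7/45q^2 + 7/45q to the basis.

The other S-polynomials (S(f_2,g_3), S(f_1,g_4), S(f_2,g_4), S(g_3,g_4)) all reduce to 0 modulo the current basis, so we have a Gröbner basis.
Inter-reduce: drop elements whose leading term is divisible by another's, tail-reduce, and make monic.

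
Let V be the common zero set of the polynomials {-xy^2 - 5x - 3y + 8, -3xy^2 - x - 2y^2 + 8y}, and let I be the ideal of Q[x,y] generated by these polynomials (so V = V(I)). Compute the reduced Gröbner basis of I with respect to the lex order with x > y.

f_1 = -xy^2 - 5x - 3y + 8, LT = xy^2.
f_2 = -3xy^2 - x - 2y^2 + 8y, LT = xy^2.

S(f_1,f_2): lcm = xy^2. S = 14/3x - 2/3y^2 + 17/3y - 8.
  reduce S modulo (f_1, f_2):
  remainder 14/3x - 2/3y^2 + 17/3y - 8 ≠ 0; add g_3 = 14/3x - 2/3y^2 + 17/3y - 8 to the basis.

S(f_1,g_3): lcm = xy^2. S = 5x + 1/7y^4 - 17/14y^3 + 12/7y^2 + 3y - 8.
  reduce S modulo (f_1, f_2, g_3):
  remainder 1/7y^4 - 17/14y^3 + 17/7y^2 - 43/14y + 4/7 ≠ 0; add g_4 = 1/7y^4 - 17/14y^3 + 17/7y^2 - 43/14y + 4/7 to the basis.

The other S-polynomials (S(f_2,g_3), S(f_1,g_4), S(f_2,g_4), S(g_3,g_4)) all reduce to 0 modulo the current basis, so we have a Gröbner basis.
Inter-reduce: drop elements whose leading term is divisible by another's, tail-reduce, and make monic.

G = {x - 1/7y^2 + 17/14y - 12/7, y^4 - 17/2y^3 + 17y^2 - 43/2y + 4}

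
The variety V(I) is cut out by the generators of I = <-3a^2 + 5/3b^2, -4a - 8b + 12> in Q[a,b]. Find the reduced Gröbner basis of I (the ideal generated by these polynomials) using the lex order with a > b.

G = {a + 2b - 3, b^2 - 108/31b + 81/31}

The reduced Gröbner basis is the canonical form of the ideal for this ordering.

f_1 = -3a^2 + 5/3b^2, LT = a^2.
f_2 = -4a - 8b + 12, LT = a.

S(f_1,f_2): lcm = a^2. S = -2ab + 3a - 5/9b^2.
  reduce S modulo (f_1, f_2):
  remainder 31/9b^2 - 12b + 9 ≠ 0; add g_3 = 31/9b^2 - 12b + 9 to the basis.

The other S-polynomials (S(f_1,g_3), S(f_2,g_3)) all reduce to 0 modulo the current basis, so we have a Gröbner basis.
Inter-reduce: drop elements whose leading term is divisible by another's, tail-reduce, and make monic.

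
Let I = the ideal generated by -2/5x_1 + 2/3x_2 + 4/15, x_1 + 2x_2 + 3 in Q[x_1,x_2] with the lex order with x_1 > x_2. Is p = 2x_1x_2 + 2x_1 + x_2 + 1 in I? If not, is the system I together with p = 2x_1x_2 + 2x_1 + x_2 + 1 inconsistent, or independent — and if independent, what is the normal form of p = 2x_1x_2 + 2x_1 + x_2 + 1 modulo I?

2x_1x_2 + 2x_1 + x_2 + 1 lies in I (it reduces to 0).

First compute the reduced Gröbner basis of I by Buchberger's algorithm.
f_1 = -2/5x_1 + 2/3x_2 + 4/15, LT = x_1.
f_2 = x_1 + 2x_2 + 3, LT = x_1.

S(f_1,f_2): lcm = x_1. S = -11/3x_2 - 11/3.
  leading term x_2: no divisor's leading term divides it; move -11/3x_2 to the remainder.
  leading term 1: no divisor's leading term divides it; move -11/3 to the remainder.
  remainder -11/3x_2 - 11/3 ≠ 0; add h_3 = -11/3x_2 - 11/3 to the basis.

The other S-polynomials (S(f_1,h_3), S(f_2,h_3)) all reduce to 0 modulo the current basis, so we have a Gröbner basis.
Inter-reduce: drop elements whose leading term is divisible by another's, tail-reduce, and make monic.
Reduced Gröbner basis: {x_1 + 1, x_2 + 1}.
Label its elements g_1 = x_1 + 1, g_2 = x_2 + 1.

Reduce p = 2x_1x_2 + 2x_1 + x_2 + 1 modulo G:
  leading term x_1x_2: subtract (2x_2)·g_1 from 2x_1x_2 + 2x_1 + x_2 + 1 → 2x_1 - x_2 + 1
  leading term x_1: subtract (2)·g_1 from 2x_1 - x_2 + 1 → -x_2 - 1
  leading term x_2: subtract (-1)·g_2 from -x_2 - 1 → 0
  normal form = 0.
Since the normal form is 0, p ∈ I.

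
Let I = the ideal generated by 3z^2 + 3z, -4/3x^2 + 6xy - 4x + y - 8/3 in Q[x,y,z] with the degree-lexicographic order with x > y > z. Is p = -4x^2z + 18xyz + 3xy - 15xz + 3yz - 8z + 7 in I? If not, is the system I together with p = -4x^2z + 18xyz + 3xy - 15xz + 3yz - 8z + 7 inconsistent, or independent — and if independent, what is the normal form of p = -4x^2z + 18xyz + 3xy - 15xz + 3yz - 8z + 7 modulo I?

-4x^2z + 18xyz + 3xy - 15xz + 3yz - 8z + 7 is independent of I; its normal form modulo I is 3xy - 3xz + 7.

First compute the reduced Gröbner basis of I by Buchberger's algorithm.
f_1 = 3z^2 + 3z, LT = z^2.
f_2 = -4/3x^2 + 6xy - 4x + y - 8/3, LT = x^2.

The S-polynomials (S(f_1,f_2)) all reduce to 0 modulo the current basis, so we have a Gröbner basis.
Inter-reduce: drop elements whose leading term is divisible by another's, tail-reduce, and make monic.
Reduced Gröbner basis: {x^2 - 9/2xy + 3x - 3/4y + 2, z^2 + z}.
Label its elements g_1 = x^2 - 9/2xy + 3x - 3/4y + 2, g_2 = z^2 + z.

Reduce p = -4x^2z + 18xyz + 3xy - 15xz + 3yz - 8z + 7 modulo G:
  leading term x^2z: subtract (-4z)·g_1 from -4x^2z + 18xyz + 3xy - 15xz + 3yz - 8z + 7 → 3xy - 3xz + 7
  leading term xy: no divisor's leading term divides it; move 3xy to the remainder.
  leading term xz: no divisor's leading term divides it; move -3xz to the remainder.
  leading term 1: no divisor's leading term divides it; move 7 to the remainder.
  normal form = 3xy - 3xz + 7.
The normal form is nonzero, so p ∉ I. Since p minus its normal form lies in I, I + (p) = I + (r) where r = 3xy - 3xz + 7; decide whether this ideal is the whole ring.
Run Buchberger on G together with r (pairs among the g_i already reduce to 0 since G is a Gröbner basis):
g_1 = x^2 - 9/2xy + 3x - 3/4y + 2, LT = x^2.
g_2 = z^2 + z, LT = z^2.
r = 3xy - 3xz + 7, LT = xy.

S(g_1,r): lcm = x^2y. S = x^2z - 9/2xy^2 + 3xy - 3/4y^2 - 7/3x + 2y.
  leading term x^2z: subtract (z)·g_1 from x^2z - 9/2xy^2 + 3xy - 3/4y^2 - 7/3x + 2y → -9/2xy^2 + 9/2xyz + 3xy - 3xz - 3/4y^2 + 3/4yz - 7/3x + 2y - 2z
  leading term xy^2: subtract (-3/2y)·r from -9/2xy^2 + 9/2xyz + 3xy - 3xz - 3/4y^2 + 3/4yz - 7/3x + 2y - 2z → 3xy - 3xz - 3/4y^2 + 3/4yz - 7/3x + 25/2y - 2z
  leading term xy: subtract (1)·r from 3xy - 3xz - 3/4y^2 + 3/4yz - 7/3x + 25/2y - 2z → -3/4y^2 + 3/4yz - 7/3x + 25/2y - 2z - 7
  leading term y^2: no divisor's leading term divides it; move -3/4y^2 to the remainder.
  leading term yz: no divisor's leading term divides it; move 3/4yz to the remainder.
  leading term x: no divisor's leading term divides it; move -7/3x to the remainder.
  leading term y: no divisor's leading term divides it; move 25/2y to the remainder.
  leading term z: no divisor's leading term divides it; move -2z to the remainder.
  leading term 1: no divisor's leading term divides it; move -7 to the remainder.
  remainder -3/4y^2 + 3/4yz - 7/3x + 25/2y - 2z - 7 ≠ 0; add m_4 = -3/4y^2 + 3/4yz - 7/3x + 25/2y - 2z - 7 to the basis.

The other S-polynomials (S(g_1,g_2), S(g_2,r), S(g_1,m_4), S(g_2,m_4), S(r,m_4)) all reduce to 0 modulo the current basis, so we have a Gröbner basis.
Inter-reduce: drop elements whose leading term is divisible by another's, tail-reduce, and make monic.
Reduced Gröbner basis: {x^2 - 9/2xz + 3x - 3/4y + 25/2, xy - xz + 7/3, y^2 - yz + 28/9x - 50/3y + 8/3z + 28/3, z^2 + z}.
The reduced Gröbner basis of I + (p) is {x^2 - 9/2xz + 3x - 3/4y + 25/2, xy - xz + 7/3, y^2 - yz + 28/9x - 50/3y + 8/3z + 28/3, z^2 + z} ≠ {1}, a proper ideal, so the enlarged system stays consistent: p is independent of I, with normal form 3xy - 3xz + 7.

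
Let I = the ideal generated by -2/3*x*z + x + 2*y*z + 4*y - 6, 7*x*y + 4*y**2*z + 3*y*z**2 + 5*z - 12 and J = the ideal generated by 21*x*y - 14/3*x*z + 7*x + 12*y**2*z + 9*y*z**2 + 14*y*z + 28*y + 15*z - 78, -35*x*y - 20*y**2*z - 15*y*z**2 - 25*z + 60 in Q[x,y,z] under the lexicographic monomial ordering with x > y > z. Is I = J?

Since reduced Gröbner bases are canonical representatives of ideals under a given ordering, it suffices to compute and compare them.
Buchberger on the first generating set:
f_1 = -2/3*x*z + x + 2*y*z + 4*y - 6, LT = x*z.
f_2 = 7*x*y + 4*y**2*z + 3*y*z**2 + 5*z - 12, LT = x*y.

S(f_1,f_2): lcm = x*y*z. S = -3/2*x*y - 4/7*y**2*z**2 - 3*y**2*z - 6*y**2 - 3/7*y*z**3 + 9*y - 5/7*z**2 + 12/7*z.
  leading term x*y: subtract (-3/14)·f_2 from -3/2*x*y - 4/7*y**2*z**2 - 3*y**2*z - 6*y**2 - 3/7*y*z**3 + 9*y - 5/7*z**2 + 12/7*z → -4/7*y**2*z**2 - 15/7*y**2*z - 6*y**2 - 3/7*y*z**3 + 9/14*y*z**2 + 9*y - 5/7*z**2 + 39/14*z - 18/7
  leading term y**2*z**2: no divisor's leading term divides it; move -4/7*y**2*z**2 to the remainder.
  leading term y**2*z: no divisor's leading term divides it; move -15/7*y**2*z to the remainder.
  leading term y**2: no divisor's leading term divides it; move -6*y**2 to the remainder.
  leading term y*z**3: no divisor's leading term divides it; move -3/7*y*z**3 to the remainder.
  leading term y*z**2: no divisor's leading term divides it; move 9/14*y*z**2 to the remainder.
  leading term y: no divisor's leading term divides it; move 9*y to the remainder.
  leading term z**2: no divisor's leading term divides it; move -5/7*z**2 to the remainder.
  leading term z: no divisor's leading term divides it; move 39/14*z to the remainder.
  leading term 1: no divisor's leading term divides it; move -18/7 to the remainder.
  remainder -4/7*y**2*z**2 - 15/7*y**2*z - 6*y**2 - 3/7*y*z**3 + 9/14*y*z**2 + 9*y - 5/7*z**2 + 39/14*z - 18/7 ≠ 0; add g_3 = -4/7*y**2*z**2 - 15/7*y**2*z - 6*y**2 - 3/7*y*z**3 + 9/14*y*z**2 + 9*y - 5/7*z**2 + 39/14*z - 18/7 to the basis.

The other S-polynomials (S(f_1,g_3), S(f_2,g_3)) all reduce to 0 modulo the current basis, so we have a Gröbner basis.
Inter-reduce: drop elements whose leading term is divisible by another's, tail-reduce, and make monic.
Reduced Gröbner basis: {x*y + 4/7*y**2*z + 3/7*y*z**2 + 5/7*z - 12/7, x*z - 3/2*x - 3*y*z - 6*y + 9, y**2*z**2 + 15/4*y**2*z + 21/2*y**2 + 3/4*y*z**3 - 9/8*y*z**2 - 63/4*y + 5/4*z**2 - 39/8*z + 9/2}.

Buchberger on the second generating set:
h_1 = 21*x*y - 14/3*x*z + 7*x + 12*y**2*z + 9*y*z**2 + 14*y*z + 28*y + 15*z - 78, LT = x*y.
h_2 = -35*x*y - 20*y**2*z - 15*y*z**2 - 25*z + 60, LT = x*y.

S(h_1,h_2): lcm = x*y. S = -2/9*x*z + 1/3*x + 2/3*y*z + 4/3*y - 2.
  leading term x*z: no divisor's leading term divides it; move -2/9*x*z to the remainder.
  leading term x: no divisor's leading term divides it; move 1/3*x to the remainder.
  leading term y*z: no divisor's leading term divides it; move 2/3*y*z to the remainder.
  leading term y: no divisor's leading term divides it; move 4/3*y to the remainder.
  leading term 1: no divisor's leading term divides it; move -2 to the remainder.
  remainder -2/9*x*z + 1/3*x + 2/3*y*z + 4/3*y - 2 ≠ 0; add k_3 = -2/9*x*z + 1/3*x + 2/3*y*z + 4/3*y - 2 to the basis.

S(h_1,k_3): lcm = x*y*z. S = 3/2*x*y - 2/9*x*z**2 + 1/3*x*z + 4/7*y**2*z**2 + 3*y**2*z + 6*y**2 + 3/7*y*z**3 + 2/3*y*z**2 + 4/3*y*z - 9*y + 5/7*z**2 - 26/7*z.
  leading term x*y: subtract (1/14)·h_1 from 3/2*x*y - 2/9*x*z**2 + 1/3*x*z + 4/7*y**2*z**2 + 3*y**2*z + 6*y**2 + 3/7*y*z**3 + 2/3*y*z**2 + 4/3*y*z - 9*y + 5/7*z**2 - 26/7*z → -2/9*x*z**2 + 2/3*x*z - 1/2*x + 4/7*y**2*z**2 + 15/7*y**2*z + 6*y**2 + 3/7*y*z**3 + 1/42*y*z**2 + 1/3*y*z - 11*y + 5/7*z**2 - 67/14*z + 39/7
  leading term x*z**2: subtract (z)·k_3 from -2/9*x*z**2 + 2/3*x*z - 1/2*x + 4/7*y**2*z**2 + 15/7*y**2*z + 6*y**2 + 3/7*y*z**3 + 1/42*y*z**2 + 1/3*y*z - 11*y + 5/7*z**2 - 67/14*z + 39/7 → 1/3*x*z - 1/2*x + 4/7*y**2*z**2 + 15/7*y**2*z + 6*y**2 + 3/7*y*z**3 - 9/14*y*z**2 - y*z - 11*y + 5/7*z**2 - 39/14*z + 39/7
  leading term x*z: subtract (-3/2)·k_3 from 1/3*x*z - 1/2*x + 4/7*y**2*z**2 + 15/7*y**2*z + 6*y**2 + 3/7*y*z**3 - 9/14*y*z**2 - y*z - 11*y + 5/7*z**2 - 39/14*z + 39/7 → 4/7*y**2*z**2 + 15/7*y**2*z + 6*y**2 + 3/7*y*z**3 - 9/14*y*z**2 - 9*y + 5/7*z**2 - 39/14*z + 18/7
  leading term y**2*z**2: no divisor's leading term divides it; move 4/7*y**2*z**2 to the remainder.
  leading term y**2*z: no divisor's leading term divides it; move 15/7*y**2*z to the remainder.
  leading term y**2: no divisor's leading term divides it; move 6*y**2 to the remainder.
  leading term y*z**3: no divisor's leading term divides it; move 3/7*y*z**3 to the remainder.
  leading term y*z**2: no divisor's leading term divides it; move -9/14*y*z**2 to the remainder.
  leading term y: no divisor's leading term divides it; move -9*y to the remainder.
  leading term z**2: no divisor's leading term divides it; move 5/7*z**2 to the remainder.
  leading term z: no divisor's leading term divides it; move -39/14*z to the remainder.
  leading term 1: no divisor's leading term divides it; move 18/7 to the remainder.
  remainder 4/7*y**2*z**2 + 15/7*y**2*z + 6*y**2 + 3/7*y*z**3 - 9/14*y*z**2 - 9*y + 5/7*z**2 - 39/14*z + 18/7 ≠ 0; add k_4 = 4/7*y**2*z**2 + 15/7*y**2*z + 6*y**2 + 3/7*y*z**3 - 9/14*y*z**2 - 9*y + 5/7*z**2 - 39/14*z + 18/7 to the basis.

The other S-polynomials (S(h_2,k_3), S(h_1,k_4), S(h_2,k_4), S(k_3,k_4)) all reduce to 0 modulo the current basis, so we have a Gröbner basis.
Inter-reduce: drop elements whose leading term is divisible by another's, tail-reduce, and make monic.
Reduced Gröbner basis: {x*y + 4/7*y**2*z + 3/7*y*z**2 + 5/7*z - 12/7, x*z - 3/2*x - 3*y*z - 6*y + 9, y**2*z**2 + 15/4*y**2*z + 21/2*y**2 + 3/4*y*z**3 - 9/8*y*z**2 - 63/4*y + 5/4*z**2 - 39/8*z + 9/2}.

Same reduced basis, so the two generating sets span the same ideal.

Yes, the ideals are equal.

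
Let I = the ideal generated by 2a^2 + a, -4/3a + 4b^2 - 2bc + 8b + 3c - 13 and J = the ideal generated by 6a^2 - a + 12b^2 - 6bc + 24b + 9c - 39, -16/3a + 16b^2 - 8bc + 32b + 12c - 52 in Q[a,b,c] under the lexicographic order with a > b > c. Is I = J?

Two ideals are equal iff their reduced Gröbner bases coincide (the reduced basis is unique for a fixed ordering).
Buchberger on the first generating set:
f_1 = 2a^2 + a, LT = a^2.
f_2 = -4/3a + 4b^2 - 2bc + 8b + 3c - 13, LT = a.

S(f_1,f_2): lcm = a^2. S = 3ab^2 - 3/2abc + 6ab + 9/4ac - 37/4a.
  leading term ab^2: subtract (-9/4b^2)·f_2 from 3ab^2 - 3/2abc + 6ab + 9/4ac - 37/4a → -3/2abc + 6ab + 9/4ac - 37/4a + 9b^4 - 9/2b^3c + 18b^3 + 27/4b^2c - 117/4b^2
  leading term abc: subtract (9/8bc)·f_2 from -3/2abc + 6ab + 9/4ac - 37/4a + 9b^4 - 9/2b^3c + 18b^3 + 27/4b^2c - 117/4b^2 → 6ab + 9/4ac - 37/4a + 9b^4 - 9b^3c + 18b^3 + 9/4b^2c^2 - 9/4b^2c - 117/4b^2 - 27/8bc^2 + 117/8bc
  leading term ab: subtract (-9/2b)·f_2 from 6ab + 9/4ac - 37/4a + 9b^4 - 9b^3c + 18b^3 + 9/4b^2c^2 - 9/4b^2c - 117/4b^2 - 27/8bc^2 + 117/8bc → 9/4ac - 37/4a + 9b^4 - 9b^3c + 36b^3 + 9/4b^2c^2 - 45/4b^2c + 27/4b^2 - 27/8bc^2 + 225/8bc - 117/2b
  leading term ac: subtract (-27/16c)·f_2 from 9/4ac - 37/4a + 9b^4 - 9b^3c + 36b^3 + 9/4b^2c^2 - 45/4b^2c + 27/4b^2 - 27/8bc^2 + 225/8bc - 117/2b → -37/4a + 9b^4 - 9b^3c + 36b^3 + 9/4b^2c^2 - 9/2b^2c + 27/4b^2 - 27/4bc^2 + 333/8bc - 117/2b + 81/16c^2 - 351/16c
  leading term a: subtract (111/16)·f_2 from -37/4a + 9b^4 - 9b^3c + 36b^3 + 9/4b^2c^2 - 9/2b^2c + 27/4b^2 - 27/4bc^2 + 333/8bc - 117/2b + 81/16c^2 - 351/16c → 9b^4 - 9b^3c + 36b^3 + 9/4b^2c^2 - 9/2b^2c - 21b^2 - 27/4bc^2 + 111/2bc - 114b + 81/16c^2 - 171/4c + 1443/16
  leading term b^4: no divisor's leading term divides it; move 9b^4 to the remainder.
  leading term b^3c: no divisor's leading term divides it; move -9b^3c to the remainder.
  leading term b^3: no divisor's leading term divides it; move 36b^3 to the remainder.
  leading term b^2c^2: no divisor's leading term divides it; move 9/4b^2c^2 to the remainder.
  leading term b^2c: no divisor's leading term divides it; move -9/2b^2c to the remainder.
  leading term b^2: no divisor's leading term divides it; move -21b^2 to the remainder.
  leading term bc^2: no divisor's leading term divides it; move -27/4bc^2 to the remainder.
  leading term bc: no divisor's leading term divides it; move 111/2bc to the remainder.
  leading term b: no divisor's leading term divides it; move -114b to the remainder.
  leading term c^2: no divisor's leading term divides it; move 81/16c^2 to the remainder.
  leading term c: no divisor's leading term divides it; move -171/4c to the remainder.
  leading term 1: no divisor's leading term divides it; move 1443/16 to the remainder.
  remainder 9b^4 - 9b^3c + 36b^3 + 9/4b^2c^2 - 9/2b^2c - 21b^2 - 27/4bc^2 + 111/2bc - 114b + 81/16c^2 - 171/4c + 1443/16 ≠ 0; add g_3 = 9b^4 - 9b^3c + 36b^3 + 9/4b^2c^2 - 9/2b^2c - 21b^2 - 27/4bc^2 + 111/2bc - 114b + 81/16c^2 - 171/4c + 1443/16 to the basis.

The other S-polynomials (S(f_1,g_3), S(f_2,g_3)) all reduce to 0 modulo the current basis, so we have a Gröbner basis.
Inter-reduce: drop elements whose leading term is divisible by another's, tail-reduce, and make monic.
Reduced Gröbner basis: {a - 3b^2 + 3/2bc - 6b - 9/4c + 39/4, b^4 - b^3c + 4b^3 + 1/4b^2c^2 - 1/2b^2c - 7/3b^2 - 3/4bc^2 + 37/6bc - 38/3b + 9/16c^2 - 19/4c + 481/48}.

Buchberger on the second generating set:
h_1 = 6a^2 - a + 12b^2 - 6bc + 24b + 9c - 39, LT = a^2.
h_2 = -16/3a + 16b^2 - 8bc + 32b + 12c - 52, LT = a.

S(h_1,h_2): lcm = a^2. S = 3ab^2 - 3/2abc + 6ab + 9/4ac - 119/12a + 2b^2 - bc + 4b + 3/2c - 13/2.
  leading term ab^2: subtract (-9/16b^2)·h_2 from 3ab^2 - 3/2abc + 6ab + 9/4ac - 119/12a + 2b^2 - bc + 4b + 3/2c - 13/2 → -3/2abc + 6ab + 9/4ac - 119/12a + 9b^4 - 9/2b^3c + 18b^3 + 27/4b^2c - 109/4b^2 - bc + 4b + 3/2c - 13/2
  leading term abc: subtract (9/32bc)·h_2 from -3/2abc + 6ab + 9/4ac - 119/12a + 9b^4 - 9/2b^3c + 18b^3 + 27/4b^2c - 109/4b^2 - bc + 4b + 3/2c - 13/2 → 6ab + 9/4ac - 119/12a + 9b^4 - 9b^3c + 18b^3 + 9/4b^2c^2 - 9/4b^2c - 109/4b^2 - 27/8bc^2 + 109/8bc + 4b + 3/2c - 13/2
  leading term ab: subtract (-9/8b)·h_2 from 6ab + 9/4ac - 119/12a + 9b^4 - 9b^3c + 18b^3 + 9/4b^2c^2 - 9/4b^2c - 109/4b^2 - 27/8bc^2 + 109/8bc + 4b + 3/2c - 13/2 → 9/4ac - 119/12a + 9b^4 - 9b^3c + 36b^3 + 9/4b^2c^2 - 45/4b^2c + 35/4b^2 - 27/8bc^2 + 217/8bc - 109/2b + 3/2c - 13/2
  leading term ac: subtract (-27/64c)·h_2 from 9/4ac - 119/12a + 9b^4 - 9b^3c + 36b^3 + 9/4b^2c^2 - 45/4b^2c + 35/4b^2 - 27/8bc^2 + 217/8bc - 109/2b + 3/2c - 13/2 → -119/12a + 9b^4 - 9b^3c + 36b^3 + 9/4b^2c^2 - 9/2b^2c + 35/4b^2 - 27/4bc^2 + 325/8bc - 109/2b + 81/16c^2 - 327/16c - 13/2
  leading term a: subtract (119/64)·h_2 from -119/12a + 9b^4 - 9b^3c + 36b^3 + 9/4b^2c^2 - 9/2b^2c + 35/4b^2 - 27/4bc^2 + 325/8bc - 109/2b + 81/16c^2 - 327/16c - 13/2 → 9b^4 - 9b^3c + 36b^3 + 9/4b^2c^2 - 9/2b^2c - 21b^2 - 27/4bc^2 + 111/2bc - 114b + 81/16c^2 - 171/4c + 1443/16
  leading term b^4: no divisor's leading term divides it; move 9b^4 to the remainder.
  leading term b^3c: no divisor's leading term divides it; move -9b^3c to the remainder.
  leading term b^3: no divisor's leading term divides it; move 36b^3 to the remainder.
  leading term b^2c^2: no divisor's leading term divides it; move 9/4b^2c^2 to the remainder.
  leading term b^2c: no divisor's leading term divides it; move -9/2b^2c to the remainder.
  leading term b^2: no divisor's leading term divides it; move -21b^2 to the remainder.
  leading term bc^2: no divisor's leading term divides it; move -27/4bc^2 to the remainder.
  leading term bc: no divisor's leading term divides it; move 111/2bc to the remainder.
  leading term b: no divisor's leading term divides it; move -114b to the remainder.
  leading term c^2: no divisor's leading term divides it; move 81/16c^2 to the remainder.
  leading term c: no divisor's leading term divides it; move -171/4c to the remainder.
  leading term 1: no divisor's leading term divides it; move 1443/16 to the remainder.
  remainder 9b^4 - 9b^3c + 36b^3 + 9/4b^2c^2 - 9/2b^2c - 21b^2 - 27/4bc^2 + 111/2bc - 114b + 81/16c^2 - 171/4c + 1443/16 ≠ 0; add k_3 = 9b^4 - 9b^3c + 36b^3 + 9/4b^2c^2 - 9/2b^2c - 21b^2 - 27/4bc^2 + 111/2bc - 114b + 81/16c^2 - 171/4c + 1443/16 to the basis.

The other S-polynomials (S(h_1,k_3), S(h_2,k_3)) all reduce to 0 modulo the current basis, so we have a Gröbner basis.
Inter-reduce: drop elements whose leading term is divisible by another's, tail-reduce, and make monic.
Reduced Gröbner basis: {a - 3b^2 + 3/2bc - 6b - 9/4c + 39/4, b^4 - b^3c + 4b^3 + 1/4b^2c^2 - 1/2b^2c - 7/3b^2 - 3/4bc^2 + 37/6bc - 38/3b + 9/16c^2 - 19/4c + 481/48}.

These coincide, so the ideals are equal.
The same test decides containment: I ⊆ J iff every generator of I reduces to 0 modulo a Gröbner basis of J.

Yes, the ideals are equal.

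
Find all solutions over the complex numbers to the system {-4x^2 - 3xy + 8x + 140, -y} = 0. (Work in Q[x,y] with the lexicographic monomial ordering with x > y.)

Compute a lex Gröbner basis by Buchberger's algorithm.
f_1 = -4x^2 - 3xy + 8x + 140, LT = x^2.
f_2 = -y, LT = y.

The S-polynomials (S(f_1,f_2)) all reduce to 0 modulo the current basis, so we have a Gröbner basis.
Inter-reduce: drop elements whose leading term is divisible by another's, tail-reduce, and make monic.
Reduced Gröbner basis: {x^2 - 2x - 35, y}.

The lex basis is triangular: the last element involves only y. Solving y = 0 gives y ∈ {0}; substituting each value into the earlier elements determines the remaining variables.
  y = 0: the earlier basis element becomes x^2 - 2x - 35 = 0, giving x = -5, 7 — points (-5, 0), (7, 0).

{(-5, 0), (7, 0)}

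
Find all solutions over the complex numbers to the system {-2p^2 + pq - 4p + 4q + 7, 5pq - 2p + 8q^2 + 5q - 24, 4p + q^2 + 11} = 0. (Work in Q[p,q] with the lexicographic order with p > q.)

{(-3, -1)}

Compute a lex Gröbner basis by Buchberger's algorithm.
f_1 = -2p^2 + pq - 4p + 4q + 7, LT = p^2.
f_2 = 5pq - 2p + 8q^2 + 5q - 24, LT = pq.
f_3 = 4p + q^2 + 11, LT = p.

S(f_1,f_2): lcm = p^2q. S = 2/5p^2 - 21/10pq^2 + pq + 24/5p - 2q^2 - 7/2q.
  leading term p^2: subtract (-1/5)·f_1 from 2/5p^2 - 21/10pq^2 + pq + 24/5p - 2q^2 - 7/2q → -21/10pq^2 + 6/5pq + 4p - 2q^2 - 27/10q + 7/5
  leading term pq^2: subtract (-21/50q)·f_2 from -21/10pq^2 + 6/5pq + 4p - 2q^2 - 27/10q + 7/5 → 9/25pq + 4p + 84/25q^3 + 1/10q^2 - 639/50q + 7/5
  leading term pq: subtract (9/125)·f_2 from 9/25pq + 4p + 84/25q^3 + 1/10q^2 - 639/50q + 7/5 → 518/125p + 84/25q^3 - 119/250q^2 - 657/50q + 391/125
  leading term p: subtract (259/250)·f_3 from 518/125p + 84/25q^3 - 119/250q^2 - 657/50q + 391/125 → 84/25q^3 - 189/125q^2 - 657/50q - 2067/250
  leading term q^3: no divisor's leading term divides it; move 84/25q^3 to the remainder.
  leading term q^2: no divisor's leading term divides it; move -189/125q^2 to the remainder.
  leading term q: no divisor's leading term divides it; move -657/50q to the remainder.
  leading term 1: no divisor's leading term divides it; move -2067/250 to the remainder.
  remainder 84/25q^3 - 189/125q^2 - 657/50q - 2067/250 ≠ 0; add h_4 = 84/25q^3 - 189/125q^2 - 657/50q - 2067/250 to the basis.

S(f_1,f_3): lcm = p^2. S = -1/4pq^2 - 1/2pq - 3/4p - 2q - 7/2.
  leading term pq^2: subtract (-1/20q)·f_2 from -1/4pq^2 - 1/2pq - 3/4p - 2q - 7/2 → -3/5pq - 3/4p + 2/5q^3 + 1/4q^2 - 16/5q - 7/2
  leading term pq: subtract (-3/25)·f_2 from -3/5pq - 3/4p + 2/5q^3 + 1/4q^2 - 16/5q - 7/2 → -99/100p + 2/5q^3 + 121/100q^2 - 13/5q - 319/50
  leading term p: subtract (-99/400)·f_3 from -99/100p + 2/5q^3 + 121/100q^2 - 13/5q - 319/50 → 2/5q^3 + 583/400q^2 - 13/5q - 1463/400
  leading term q^3: subtract (5/42)·h_4 from 2/5q^3 + 583/400q^2 - 13/5q - 1463/400 → 131/80q^2 - 29/28q - 1497/560
  leading term q^2: no divisor's leading term divides it; move 131/80q^2 to the remainder.
  leading term q: no divisor's leading term divides it; move -29/28q to the remainder.
  leading term 1: no divisor's leading term divides it; move -1497/560 to the remainder.
  remainder 131/80q^2 - 29/28q - 1497/560 ≠ 0; add h_5 = 131/80q^2 - 29/28q - 1497/560 to the basis.

S(f_2,f_3): lcm = pq. S = -2/5p - 1/4q^3 + 8/5q^2 - 7/4q - 24/5.
  leading term p: subtract (-1/10)·f_3 from -2/5p - 1/4q^3 + 8/5q^2 - 7/4q - 24/5 → -1/4q^3 + 17/10q^2 - 7/4q - 37/10
  leading term q^3: subtract (-25/336)·h_4 from -1/4q^3 + 17/10q^2 - 7/4q - 37/10 → 127/80q^2 - 611/224q - 4833/1120
  leading term q^2: subtract (127/131)·h_5 from 127/80q^2 - 611/224q - 4833/1120 → -50577/29344q - 50577/29344
  leading term q: no divisor's leading term divides it; move -50577/29344q to the remainder.
  leading term 1: no divisor's leading term divides it; move -50577/29344 to the remainder.
  remainder -50577/29344q - 50577/29344 ≠ 0; add h_6 = -50577/29344q - 50577/29344 to the basis.

The other S-polynomials (S(f_1,h_4), S(f_2,h_4), S(f_3,h_4), S(f_1,h_5), S(f_2,h_5), S(f_3,h_5), S(h_4,h_5), S(f_1,h_6), S(f_2,h_6), S(f_3,h_6), S(h_4,h_6), S(h_5,h_6)) all reduce to 0 modulo the current basis, so we have a Gröbner basis.
Inter-reduce: drop elements whose leading term is divisible by another's, tail-reduce, and make monic.
Reduced Gröbner basis: {p + 3, q + 1}.

A lex Gröbner basis eliminates variables successively. Here q + 1 depends only on q, with roots {-1}; lifting each root through the earlier basis elements recovers the full solutions.
  q = -1: the earlier basis element becomes p + 3 = 0, giving p = -3 — point (-3, -1).
Each listed point satisfies every original equation (direct substitution).
A lex Gröbner basis triangularizes the system, enabling back-substitution.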